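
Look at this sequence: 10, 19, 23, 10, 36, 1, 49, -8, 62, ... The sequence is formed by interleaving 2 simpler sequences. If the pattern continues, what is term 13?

88

Split by position mod 2 into 2 tracks.
Track A = 10, 23, 36, 49, 62: linear: a_n = -3 + 13·n.
Track B = 19, 10, 1, -8: linear: a_n = 28 − 9·n.
Position 13 falls in track A as its term 7, giving 88.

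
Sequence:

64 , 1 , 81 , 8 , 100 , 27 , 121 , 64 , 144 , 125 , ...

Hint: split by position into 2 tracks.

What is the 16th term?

512

The terms cycle through 2 interleaved subsequences.
Stream A: 64, 81, 100, 121, 144. The squares 8², 9², 10², ….
Stream B: 1, 8, 27, 64, 125. Perfect cubes starting at 1³.
Position 16 → stream B, term 8 = 512.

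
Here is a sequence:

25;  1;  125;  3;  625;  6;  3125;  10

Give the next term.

Split by position mod 2 into 2 tracks.
Track A = 25, 125, 625, 3125: successive powers of 5.
Track B = 1, 3, 6, 10: triangular numbers n(n+1)/2 for n = 1, 2, ….
Position 9 falls in track A as its term 5, giving 15625.

15625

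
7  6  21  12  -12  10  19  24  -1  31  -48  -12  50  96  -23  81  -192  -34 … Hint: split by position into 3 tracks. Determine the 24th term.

Split by position mod 3: positions 1, 4, 7, … form one track, and each other residue class forms its own.
Track A = 7, 12, 19, 31, 50, 81: each term equals the sum of the previous two.
Track B = 6, -12, 24, -48, 96, -192: a geometric progression (common ratio -2).
Track C = 21, 10, -1, -12, -23, -34: arithmetic with common difference −11.
Term 24 comes from track C (its 8th entry): -56.

-56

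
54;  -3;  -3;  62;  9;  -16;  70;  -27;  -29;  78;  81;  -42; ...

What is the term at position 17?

Split by position mod 3: positions 1, 4, 7, … form one track, and each other residue class forms its own.
Subsequence A = 54, 62, 70, 78: arithmetic with common difference +8.
Subsequence B = -3, 9, -27, 81: geometric with ratio -3.
Subsequence C = -3, -16, -29, -42: linear: a_n = 10 − 13·n.
Position 17 falls in subsequence B as its term 6, giving 729.

729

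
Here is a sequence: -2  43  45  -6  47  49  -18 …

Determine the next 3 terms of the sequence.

Reading positions in blocks of 3 reveals the pattern ABB — 2 tracks woven together.
Track A = -2, -6, -18: geometric with ratio 3.
Track B = 43, 45, 47, 49: arithmetic, step +2.
Position 8 falls in track B as its term 5, giving 51.
Position 9 falls in track B as its term 6, giving 53.
Position 10 falls in track A as its term 4, giving -54.

51, 53, -54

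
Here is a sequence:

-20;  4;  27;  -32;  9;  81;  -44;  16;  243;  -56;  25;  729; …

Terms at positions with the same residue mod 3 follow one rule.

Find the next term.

Read the sequence 3 terms at a time; column i is its own pattern.
Stream A = -20, -32, -44, -56: arithmetic with common difference −12.
Stream B = 4, 9, 16, 25: consecutive squares n² from n = 2.
Stream C = 27, 81, 243, 729: successive powers of 3.
The 13th slot belongs to stream A; its 5th term is -68.

-68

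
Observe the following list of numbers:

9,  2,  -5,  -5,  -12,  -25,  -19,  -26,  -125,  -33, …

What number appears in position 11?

Reading positions in blocks of 3 reveals the pattern AAB — 2 tracks woven together.
Subsequence A = 9, 2, -5, -12, -19, -26, -33: arithmetic, step −7.
Subsequence B = -5, -25, -125: multiplying by 5 each time.
Position 11 → subsequence A, term 8 = -40.

-40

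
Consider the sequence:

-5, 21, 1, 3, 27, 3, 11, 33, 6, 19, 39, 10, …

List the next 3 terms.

Read the sequence 3 terms at a time; column i is its own pattern.
Stream A = -5, 3, 11, 19: linear: a_n = -13 + 8·n.
Stream B = 21, 27, 33, 39: arithmetic with common difference +6.
Stream C = 1, 3, 6, 10: the triangular numbers T_1, T_2, ….
The 13th slot belongs to stream A; its 5th term is 27.
The 14th slot belongs to stream B; its 5th term is 45.
The 15th slot belongs to stream C; its 5th term is 15.

27, 45, 15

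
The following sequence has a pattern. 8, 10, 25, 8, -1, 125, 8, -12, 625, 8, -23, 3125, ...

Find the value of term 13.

Taking every 3rd term gives 3 separate tracks.
Stream A: 8, 8, 8, 8 — the constant sequence 8.
Stream B: 10, -1, -12, -23 — arithmetic with common difference −11.
Stream C: 25, 125, 625, 3125 — powers of 5.
Position 13 falls in stream A as its term 5, giving 8.

8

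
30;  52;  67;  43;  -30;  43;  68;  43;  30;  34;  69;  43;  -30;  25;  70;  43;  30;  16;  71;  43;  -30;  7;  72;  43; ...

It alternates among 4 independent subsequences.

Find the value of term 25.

Split by position mod 4: positions 1, 5, 9, … form one track, and each other residue class forms its own.
Track A is 30, -30, 30, -30, 30, -30, which is alternating ±30.
Track B is 52, 43, 34, 25, 16, 7, which is arithmetic with common difference −9.
Track C is 67, 68, 69, 70, 71, 72, which is adding 1 each time.
Track D is 43, 43, 43, 43, 43, 43, which is the constant sequence 43.
The 25th slot belongs to track A; its 7th term is 30.

30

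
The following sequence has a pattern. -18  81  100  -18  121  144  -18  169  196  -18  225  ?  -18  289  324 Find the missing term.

256

Positions follow the repeating pattern ABB; grouping by letter gives 2 tracks.
Stream A is -18, -18, -18, -18, -18, which is always -18.
Stream B is 81, 100, 121, 144, 169, 196, 225, ?, 289, 324, which is perfect squares starting at 9².
So the missing entry in stream B is 256.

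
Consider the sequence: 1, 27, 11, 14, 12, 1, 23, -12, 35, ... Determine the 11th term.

58

Odd-indexed and even-indexed terms follow separate rules.
Subsequence A: 1, 11, 12, 23, 35 (each term equals the sum of the previous two).
Subsequence B: 27, 14, 1, -12 (arithmetic, step −13).
Term 11 comes from subsequence A (its 6th entry): 58.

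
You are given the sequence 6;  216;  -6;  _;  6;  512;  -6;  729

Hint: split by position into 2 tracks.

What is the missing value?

Taking every 2nd term gives 2 separate tracks.
Track A: 6, -6, 6, -6. Alternating ±6.
Track B: 216, ?, 512, 729. Perfect cubes starting at 6³.
Filling track B at index 2 by its rule yields 343.

343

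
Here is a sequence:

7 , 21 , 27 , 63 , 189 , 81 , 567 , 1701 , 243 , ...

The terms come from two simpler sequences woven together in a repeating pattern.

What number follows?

5103

The slot pattern repeats as AAB (period 3), so there are 2 interleaved tracks.
Stream A: 7, 21, 63, 189, 567, 1701 (a geometric progression (common ratio 3)).
Stream B: 27, 81, 243 (powers of 3).
The 10th slot belongs to stream A; its 7th term is 5103.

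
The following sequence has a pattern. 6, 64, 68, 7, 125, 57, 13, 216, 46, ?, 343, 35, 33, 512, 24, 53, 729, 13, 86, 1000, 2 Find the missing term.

20

The terms cycle through 3 interleaved subsequences.
Track A: 6, 7, 13, ?, 33, 53, 86 — each term equals the sum of the previous two.
Track B: 64, 125, 216, 343, 512, 729, 1000 — consecutive cubes n³ from n = 4.
Track C: 68, 57, 46, 35, 24, 13, 2 — arithmetic with common difference −11.
The gap is track A's term 4; the rule gives 20.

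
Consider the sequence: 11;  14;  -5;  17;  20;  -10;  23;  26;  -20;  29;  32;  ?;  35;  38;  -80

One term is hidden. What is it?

The slot pattern repeats as AAB (period 3), so there are 2 interleaved tracks.
Subsequence A = 11, 14, 17, 20, 23, 26, 29, 32, 35, 38: linear: a_n = 8 + 3·n.
Subsequence B = -5, -10, -20, ?, -80: geometric with ratio 2.
So the missing entry in subsequence B is -40.

-40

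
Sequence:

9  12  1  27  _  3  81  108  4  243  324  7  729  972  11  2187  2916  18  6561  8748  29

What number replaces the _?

Taking every 3rd term gives 3 separate tracks.
Subsequence A: 9, 27, 81, 243, 729, 2187, 6561 — powers 3^2, 3^3, 3^4, ….
Subsequence B: 12, ?, 108, 324, 972, 2916, 8748 — multiplying by 3 each time.
Subsequence C: 1, 3, 4, 7, 11, 18, 29 — Fibonacci-style (each term is the sum of the two before it).
Subsequence B's pattern makes the blank 36.

36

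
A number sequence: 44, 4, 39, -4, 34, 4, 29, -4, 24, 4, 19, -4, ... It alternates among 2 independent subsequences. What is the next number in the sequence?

Positions 1, 3, 5, … form one subsequence and positions 2, 4, 6, … form another.
Stream A: 44, 39, 34, 29, 24, 19 (subtracting 5 each time).
Stream B: 4, -4, 4, -4, 4, -4 (oscillating between 4 and -4).
The 13th slot belongs to stream A; its 7th term is 14.

14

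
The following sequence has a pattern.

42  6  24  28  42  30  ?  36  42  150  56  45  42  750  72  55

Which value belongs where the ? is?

40

Split by position mod 4: positions 1, 5, 9, … form one track, and each other residue class forms its own.
Track A = 42, 42, 42, 42: constant 42.
Track B = 6, 30, 150, 750: a geometric progression (common ratio 5).
Track C = 24, ?, 56, 72: arithmetic with common difference +16.
Track D = 28, 36, 45, 55: triangular numbers n(n+1)/2 for n = 7, 8, ….
The gap is track C's term 2; the rule gives 40.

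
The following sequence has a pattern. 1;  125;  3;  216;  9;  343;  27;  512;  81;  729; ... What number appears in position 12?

1000

Taking every 2nd term gives 2 separate tracks.
Track A: 1, 3, 9, 27, 81 — geometric, ×3 each step.
Track B: 125, 216, 343, 512, 729 — consecutive cubes n³ from n = 5.
Term 12 comes from track B (its 6th entry): 1000.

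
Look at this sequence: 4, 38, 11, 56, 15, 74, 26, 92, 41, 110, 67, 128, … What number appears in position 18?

182

Taking every 2nd term gives 2 separate tracks.
Track A is 4, 11, 15, 26, 41, 67, which is a Fibonacci-like recurrence a_n = a_{n-1} + a_{n-2}.
Track B is 38, 56, 74, 92, 110, 128, which is arithmetic with common difference +18.
The 18th slot belongs to track B; its 9th term is 182.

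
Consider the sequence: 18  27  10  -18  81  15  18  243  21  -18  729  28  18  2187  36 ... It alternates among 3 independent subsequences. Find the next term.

The terms cycle through 3 interleaved subsequences.
Track A = 18, -18, 18, -18, 18: oscillating between 18 and -18.
Track B = 27, 81, 243, 729, 2187: powers 3^3, 3^4, 3^5, ….
Track C = 10, 15, 21, 28, 36: triangular numbers n(n+1)/2 for n = 4, 5, ….
Position 16 → track A, term 6 = -18.

-18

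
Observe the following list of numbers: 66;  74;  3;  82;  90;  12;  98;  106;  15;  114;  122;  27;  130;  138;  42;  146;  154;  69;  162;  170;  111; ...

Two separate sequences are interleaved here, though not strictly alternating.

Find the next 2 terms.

Reading positions in blocks of 3 reveals the pattern AAB — 2 tracks woven together.
Track A = 66, 74, 82, 90, 98, 106, 114, 122, 130, 138, 146, 154, 162, 170: arithmetic, step +8.
Track B = 3, 12, 15, 27, 42, 69, 111: each term equals the sum of the previous two.
Position 22 falls in track A as its term 15, giving 178.
Term 23 comes from track A (its 16th entry): 186.

178, 186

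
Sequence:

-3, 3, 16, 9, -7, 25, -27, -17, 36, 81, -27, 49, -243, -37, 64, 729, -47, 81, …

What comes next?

-2187

The terms cycle through 3 interleaved subsequences.
Track A: -3, 9, -27, 81, -243, 729 — a geometric progression (common ratio -3).
Track B: 3, -7, -17, -27, -37, -47 — subtracting 10 each time.
Track C: 16, 25, 36, 49, 64, 81 — the squares 4², 5², 6², ….
The 19th slot belongs to track A; its 7th term is -2187.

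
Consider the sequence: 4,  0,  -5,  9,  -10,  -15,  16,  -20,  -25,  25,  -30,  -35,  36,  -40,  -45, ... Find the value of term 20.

-60

The slot pattern repeats as ABB (period 3), so there are 2 interleaved tracks.
Stream A = 4, 9, 16, 25, 36: the squares 2², 3², 4², ….
Stream B = 0, -5, -10, -15, -20, -25, -30, -35, -40, -45: subtracting 5 each time.
Position 20 falls in stream B as its term 13, giving -60.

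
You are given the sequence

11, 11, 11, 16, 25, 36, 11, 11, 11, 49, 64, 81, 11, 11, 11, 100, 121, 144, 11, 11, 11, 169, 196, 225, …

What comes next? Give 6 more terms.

The slot pattern repeats as AAABBB (period 6), so there are 2 interleaved tracks.
Track A: 11, 11, 11, 11, 11, 11, 11, 11, 11, 11, 11, 11 (always 11).
Track B: 16, 25, 36, 49, 64, 81, 100, 121, 144, 169, 196, 225 (perfect squares starting at 4²).
The 25th slot belongs to track A; its 13th term is 11.
Position 26 falls in track A as its term 14, giving 11.
Term 27 comes from track A (its 15th entry): 11.
Position 28 → track B, term 13 = 256.
Term 29 comes from track B (its 14th entry): 289.
The 30th slot belongs to track B; its 15th term is 324.

11, 11, 11, 256, 289, 324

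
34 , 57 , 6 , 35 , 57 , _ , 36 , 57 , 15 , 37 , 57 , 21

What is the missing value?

Read the sequence 3 terms at a time; column i is its own pattern.
Track A = 34, 35, 36, 37: linear: a_n = 33 + n.
Track B = 57, 57, 57, 57: the constant sequence 57.
Track C = 6, ?, 15, 21: triangular numbers starting at T_3.
The gap is track C's term 2; the rule gives 10.

10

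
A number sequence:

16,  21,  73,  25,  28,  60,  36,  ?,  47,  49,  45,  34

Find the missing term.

Read the sequence 3 terms at a time; column i is its own pattern.
Track A: 16, 25, 36, 49. Perfect squares starting at 4².
Track B: 21, 28, ?, 45. Triangular numbers n(n+1)/2 for n = 6, 7, ….
Track C: 73, 60, 47, 34. Arithmetic, step −13.
The gap is track B's term 3; the rule gives 36.

36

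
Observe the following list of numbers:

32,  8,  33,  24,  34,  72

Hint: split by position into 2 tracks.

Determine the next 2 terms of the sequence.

Taking every 2nd term gives 2 separate tracks.
Stream A: 32, 33, 34 — linear: a_n = 31 + n.
Stream B: 8, 24, 72 — geometric, ×3 each step.
Position 7 → stream A, term 4 = 35.
Term 8 comes from stream B (its 4th entry): 216.

35, 216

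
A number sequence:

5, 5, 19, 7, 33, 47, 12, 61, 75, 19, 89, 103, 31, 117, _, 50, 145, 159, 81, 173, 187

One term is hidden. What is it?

131

The slot pattern repeats as ABB (period 3), so there are 2 interleaved tracks.
Subsequence A: 5, 7, 12, 19, 31, 50, 81 — a Fibonacci-like recurrence a_n = a_{n-1} + a_{n-2}.
Subsequence B: 5, 19, 33, 47, 61, 75, 89, 103, 117, ?, 145, 159, 173, 187 — adding 14 each time.
Filling subsequence B at index 10 by its rule yields 131.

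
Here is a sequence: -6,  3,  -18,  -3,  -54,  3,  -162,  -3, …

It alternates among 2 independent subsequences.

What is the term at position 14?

Positions 1, 3, 5, … form one subsequence and positions 2, 4, 6, … form another.
Subsequence A: -6, -18, -54, -162. Multiplying by 3 each time.
Subsequence B: 3, -3, 3, -3. The oscillation 3·(−1)^(n+1).
Position 14 → subsequence B, term 7 = 3.

3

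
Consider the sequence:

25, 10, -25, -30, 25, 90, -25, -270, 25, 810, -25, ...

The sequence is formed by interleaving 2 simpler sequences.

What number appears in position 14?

Positions 1, 3, 5, … form one subsequence and positions 2, 4, 6, … form another.
Track A: 25, -25, 25, -25, 25, -25 (alternating ±25).
Track B: 10, -30, 90, -270, 810 (geometric with ratio -3).
The 14th slot belongs to track B; its 7th term is 7290.

7290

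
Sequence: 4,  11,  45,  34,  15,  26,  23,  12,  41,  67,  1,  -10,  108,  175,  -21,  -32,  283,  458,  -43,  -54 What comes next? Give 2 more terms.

The slot pattern repeats as AABB (period 4), so there are 2 interleaved tracks.
Track A: 4, 11, 15, 26, 41, 67, 108, 175, 283, 458. Fibonacci-style (each term is the sum of the two before it).
Track B: 45, 34, 23, 12, 1, -10, -21, -32, -43, -54. Arithmetic, step −11.
Term 21 comes from track A (its 11th entry): 741.
Position 22 → track A, term 12 = 1199.

741, 1199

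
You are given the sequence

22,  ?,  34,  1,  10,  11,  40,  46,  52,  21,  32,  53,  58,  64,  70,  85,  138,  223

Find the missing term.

Reading positions in blocks of 6 reveals the pattern AAABBB — 2 tracks woven together.
Track A is 22, ?, 34, 40, 46, 52, 58, 64, 70, which is adding 6 each time.
Track B is 1, 10, 11, 21, 32, 53, 85, 138, 223, which is Fibonacci-style (each term is the sum of the two before it).
Track A's pattern makes the blank 28.

28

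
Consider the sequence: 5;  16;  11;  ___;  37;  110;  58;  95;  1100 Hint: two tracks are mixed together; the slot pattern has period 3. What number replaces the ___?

21

The slot pattern repeats as AAB (period 3), so there are 2 interleaved tracks.
Track A = 5, 16, ?, 37, 58, 95: a Fibonacci-like recurrence a_n = a_{n-1} + a_{n-2}.
Track B = 11, 110, 1100: multiplying by 10 each time.
Filling track A at index 3 by its rule yields 21.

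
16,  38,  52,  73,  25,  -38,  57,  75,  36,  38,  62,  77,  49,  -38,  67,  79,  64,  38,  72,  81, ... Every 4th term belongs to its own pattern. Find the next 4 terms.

81, -38, 77, 83

Read the sequence 4 terms at a time; column i is its own pattern.
Track A is 16, 25, 36, 49, 64, which is consecutive squares n² from n = 4.
Track B is 38, -38, 38, -38, 38, which is oscillating between 38 and -38.
Track C is 52, 57, 62, 67, 72, which is arithmetic, step +5.
Track D is 73, 75, 77, 79, 81, which is arithmetic, step +2.
Term 21 comes from track A (its 6th entry): 81.
Position 22 → track B, term 6 = -38.
Position 23 → track C, term 6 = 77.
Term 24 comes from track D (its 6th entry): 83.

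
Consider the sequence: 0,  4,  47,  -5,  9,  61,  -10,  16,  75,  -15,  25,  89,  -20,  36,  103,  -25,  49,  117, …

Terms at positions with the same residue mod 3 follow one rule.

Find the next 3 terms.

Taking every 3rd term gives 3 separate tracks.
Subsequence A is 0, -5, -10, -15, -20, -25, which is linear: a_n = 5 − 5·n.
Subsequence B is 4, 9, 16, 25, 36, 49, which is the squares 2², 3², 4², ….
Subsequence C is 47, 61, 75, 89, 103, 117, which is arithmetic, step +14.
The 19th slot belongs to subsequence A; its 7th term is -30.
The 20th slot belongs to subsequence B; its 7th term is 64.
The 21st slot belongs to subsequence C; its 7th term is 131.

-30, 64, 131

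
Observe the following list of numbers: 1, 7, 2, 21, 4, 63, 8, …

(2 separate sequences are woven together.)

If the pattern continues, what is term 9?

16

Taking every 2nd term gives 2 separate tracks.
Track A is 1, 2, 4, 8, which is powers of 2.
Track B is 7, 21, 63, which is geometric with ratio 3.
Term 9 comes from track A (its 5th entry): 16.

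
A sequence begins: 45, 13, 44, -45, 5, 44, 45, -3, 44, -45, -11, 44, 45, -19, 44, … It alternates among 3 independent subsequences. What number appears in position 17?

Read the sequence 3 terms at a time; column i is its own pattern.
Subsequence A: 45, -45, 45, -45, 45 (the oscillation 45·(−1)^(n+1)).
Subsequence B: 13, 5, -3, -11, -19 (arithmetic with common difference −8).
Subsequence C: 44, 44, 44, 44, 44 (always 44).
Term 17 comes from subsequence B (its 6th entry): -27.

-27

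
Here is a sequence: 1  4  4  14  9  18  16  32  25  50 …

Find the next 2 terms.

Positions 1, 3, 5, … form one subsequence and positions 2, 4, 6, … form another.
Track A: 1, 4, 9, 16, 25 — consecutive squares n² from n = 1.
Track B: 4, 14, 18, 32, 50 — Fibonacci-style (each term is the sum of the two before it).
Position 11 falls in track A as its term 6, giving 36.
Position 12 falls in track B as its term 6, giving 82.

36, 82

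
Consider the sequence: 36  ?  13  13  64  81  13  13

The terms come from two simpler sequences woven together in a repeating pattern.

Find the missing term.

Reading positions in blocks of 4 reveals the pattern AABB — 2 tracks woven together.
Track A = 36, ?, 64, 81: consecutive squares n² from n = 6.
Track B = 13, 13, 13, 13: always 13.
So the missing entry in track A is 49.

49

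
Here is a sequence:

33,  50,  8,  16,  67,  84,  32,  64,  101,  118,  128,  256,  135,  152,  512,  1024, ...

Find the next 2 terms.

Positions follow the repeating pattern AABB; grouping by letter gives 2 tracks.
Track A: 33, 50, 67, 84, 101, 118, 135, 152. Arithmetic, step +17.
Track B: 8, 16, 32, 64, 128, 256, 512, 1024. Multiplying by 2 each time.
The 17th slot belongs to track A; its 9th term is 169.
The 18th slot belongs to track A; its 10th term is 186.

169, 186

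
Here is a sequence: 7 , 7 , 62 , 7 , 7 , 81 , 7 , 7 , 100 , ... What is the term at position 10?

7

Reading positions in blocks of 3 reveals the pattern AAB — 2 tracks woven together.
Stream A: 7, 7, 7, 7, 7, 7 — constant 7.
Stream B: 62, 81, 100 — arithmetic with common difference +19.
Position 10 → stream A, term 7 = 7.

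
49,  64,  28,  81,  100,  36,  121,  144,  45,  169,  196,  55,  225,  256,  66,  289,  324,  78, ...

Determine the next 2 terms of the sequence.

361, 400

Reading positions in blocks of 3 reveals the pattern AAB — 2 tracks woven together.
Subsequence A: 49, 64, 81, 100, 121, 144, 169, 196, 225, 256, 289, 324 — consecutive squares n² from n = 7.
Subsequence B: 28, 36, 45, 55, 66, 78 — triangular numbers n(n+1)/2 for n = 7, 8, ….
Position 19 falls in subsequence A as its term 13, giving 361.
Position 20 → subsequence A, term 14 = 400.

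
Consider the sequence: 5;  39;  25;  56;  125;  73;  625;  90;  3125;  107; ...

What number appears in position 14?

The terms cycle through 2 interleaved subsequences.
Track A: 5, 25, 125, 625, 3125. A geometric progression (common ratio 5).
Track B: 39, 56, 73, 90, 107. Arithmetic, step +17.
The 14th slot belongs to track B; its 7th term is 141.

141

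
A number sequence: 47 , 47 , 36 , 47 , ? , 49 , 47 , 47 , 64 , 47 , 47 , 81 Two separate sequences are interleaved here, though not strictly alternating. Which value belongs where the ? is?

47

Reading positions in blocks of 3 reveals the pattern AAB — 2 tracks woven together.
Track A = 47, 47, 47, ?, 47, 47, 47, 47: constant 47.
Track B = 36, 49, 64, 81: the squares 6², 7², 8², ….
Filling track A at index 4 by its rule yields 47.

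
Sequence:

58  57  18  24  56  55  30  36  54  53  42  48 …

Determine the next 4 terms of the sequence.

52, 51, 54, 60

Reading positions in blocks of 4 reveals the pattern AABB — 2 tracks woven together.
Track A is 58, 57, 56, 55, 54, 53, which is arithmetic with common difference −1.
Track B is 18, 24, 30, 36, 42, 48, which is arithmetic with common difference +6.
Term 13 comes from track A (its 7th entry): 52.
The 14th slot belongs to track A; its 8th term is 51.
The 15th slot belongs to track B; its 7th term is 54.
Term 16 comes from track B (its 8th entry): 60.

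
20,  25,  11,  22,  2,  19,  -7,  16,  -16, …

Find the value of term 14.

7

Split by position mod 2 into 2 tracks.
Subsequence A: 20, 11, 2, -7, -16. Linear: a_n = 29 − 9·n.
Subsequence B: 25, 22, 19, 16. Arithmetic with common difference −3.
The 14th slot belongs to subsequence B; its 7th term is 7.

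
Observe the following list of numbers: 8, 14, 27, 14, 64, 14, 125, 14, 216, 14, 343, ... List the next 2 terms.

14, 512

Taking every 2nd term gives 2 separate tracks.
Stream A: 8, 27, 64, 125, 216, 343 — the cubes 2³, 3³, 4³, ….
Stream B: 14, 14, 14, 14, 14 — the constant sequence 14.
Position 12 → stream B, term 6 = 14.
Position 13 falls in stream A as its term 7, giving 512.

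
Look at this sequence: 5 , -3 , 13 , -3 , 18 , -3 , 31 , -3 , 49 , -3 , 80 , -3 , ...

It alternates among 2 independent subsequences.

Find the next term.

129

The terms cycle through 2 interleaved subsequences.
Track A: 5, 13, 18, 31, 49, 80 — a Fibonacci-like recurrence a_n = a_{n-1} + a_{n-2}.
Track B: -3, -3, -3, -3, -3, -3 — constant -3.
Term 13 comes from track A (its 7th entry): 129.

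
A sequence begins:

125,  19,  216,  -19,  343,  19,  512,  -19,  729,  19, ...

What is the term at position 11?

Odd-indexed and even-indexed terms follow separate rules.
Stream A is 125, 216, 343, 512, 729, which is perfect cubes starting at 5³.
Stream B is 19, -19, 19, -19, 19, which is oscillating between 19 and -19.
Term 11 comes from stream A (its 6th entry): 1000.

1000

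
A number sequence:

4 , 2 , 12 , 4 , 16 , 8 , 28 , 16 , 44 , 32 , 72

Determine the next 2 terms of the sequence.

64, 116

The terms cycle through 2 interleaved subsequences.
Subsequence A: 4, 12, 16, 28, 44, 72 (Fibonacci-style (each term is the sum of the two before it)).
Subsequence B: 2, 4, 8, 16, 32 (powers of 2).
The 12th slot belongs to subsequence B; its 6th term is 64.
Position 13 → subsequence A, term 7 = 116.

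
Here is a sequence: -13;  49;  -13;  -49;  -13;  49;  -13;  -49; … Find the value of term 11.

Split by position mod 2 into 2 tracks.
Stream A = -13, -13, -13, -13: always -13.
Stream B = 49, -49, 49, -49: alternating ±49.
The 11th slot belongs to stream A; its 6th term is -13.

-13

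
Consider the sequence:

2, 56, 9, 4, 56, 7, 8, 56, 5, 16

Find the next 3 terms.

56, 3, 32

The terms cycle through 3 interleaved subsequences.
Subsequence A = 2, 4, 8, 16: powers of 2.
Subsequence B = 56, 56, 56: always 56.
Subsequence C = 9, 7, 5: arithmetic, step −2.
Term 11 comes from subsequence B (its 4th entry): 56.
Position 12 → subsequence C, term 4 = 3.
Term 13 comes from subsequence A (its 5th entry): 32.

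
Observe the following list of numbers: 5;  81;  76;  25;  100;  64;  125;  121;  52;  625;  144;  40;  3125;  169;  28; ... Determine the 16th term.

15625

Read the sequence 3 terms at a time; column i is its own pattern.
Subsequence A: 5, 25, 125, 625, 3125 (powers 5^1, 5^2, 5^3, …).
Subsequence B: 81, 100, 121, 144, 169 (consecutive squares n² from n = 9).
Subsequence C: 76, 64, 52, 40, 28 (subtracting 12 each time).
Position 16 → subsequence A, term 6 = 15625.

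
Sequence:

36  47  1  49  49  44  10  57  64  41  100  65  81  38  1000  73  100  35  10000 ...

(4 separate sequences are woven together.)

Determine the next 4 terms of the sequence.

81, 121, 32, 100000

Split by position mod 4 into 4 tracks.
Track A: 36, 49, 64, 81, 100 — consecutive squares n² from n = 6.
Track B: 47, 44, 41, 38, 35 — subtracting 3 each time.
Track C: 1, 10, 100, 1000, 10000 — powers 10^0, 10^1, 10^2, ….
Track D: 49, 57, 65, 73 — adding 8 each time.
The 20th slot belongs to track D; its 5th term is 81.
Term 21 comes from track A (its 6th entry): 121.
Position 22 → track B, term 6 = 32.
Position 23 falls in track C as its term 6, giving 100000.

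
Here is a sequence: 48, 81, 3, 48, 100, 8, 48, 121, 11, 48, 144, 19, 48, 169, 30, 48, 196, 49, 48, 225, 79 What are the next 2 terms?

The terms cycle through 3 interleaved subsequences.
Stream A: 48, 48, 48, 48, 48, 48, 48. The constant sequence 48.
Stream B: 81, 100, 121, 144, 169, 196, 225. Perfect squares starting at 9².
Stream C: 3, 8, 11, 19, 30, 49, 79. Each term equals the sum of the previous two.
Position 22 → stream A, term 8 = 48.
Position 23 → stream B, term 8 = 256.

48, 256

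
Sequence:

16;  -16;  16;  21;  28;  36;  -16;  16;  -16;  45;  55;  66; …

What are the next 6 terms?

16, -16, 16, 78, 91, 105

Reading positions in blocks of 6 reveals the pattern AAABBB — 2 tracks woven together.
Subsequence A: 16, -16, 16, -16, 16, -16 (the oscillation 16·(−1)^(n+1)).
Subsequence B: 21, 28, 36, 45, 55, 66 (triangular numbers n(n+1)/2 for n = 6, 7, …).
Position 13 falls in subsequence A as its term 7, giving 16.
Position 14 falls in subsequence A as its term 8, giving -16.
Term 15 comes from subsequence A (its 9th entry): 16.
Position 16 falls in subsequence B as its term 7, giving 78.
The 17th slot belongs to subsequence B; its 8th term is 91.
Position 18 falls in subsequence B as its term 9, giving 105.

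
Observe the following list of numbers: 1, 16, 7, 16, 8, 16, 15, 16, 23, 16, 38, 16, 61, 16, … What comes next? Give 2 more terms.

The terms cycle through 2 interleaved subsequences.
Subsequence A: 1, 7, 8, 15, 23, 38, 61 — each term equals the sum of the previous two.
Subsequence B: 16, 16, 16, 16, 16, 16, 16 — constant 16.
Term 15 comes from subsequence A (its 8th entry): 99.
Position 16 → subsequence B, term 8 = 16.

99, 16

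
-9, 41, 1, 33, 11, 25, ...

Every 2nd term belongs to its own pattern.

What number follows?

Positions 1, 3, 5, … form one subsequence and positions 2, 4, 6, … form another.
Subsequence A is -9, 1, 11, which is arithmetic, step +10.
Subsequence B is 41, 33, 25, which is arithmetic, step −8.
Position 7 → subsequence A, term 4 = 21.

21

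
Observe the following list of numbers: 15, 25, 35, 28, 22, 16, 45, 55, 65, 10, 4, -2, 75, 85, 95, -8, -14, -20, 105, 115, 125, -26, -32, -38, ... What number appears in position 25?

The slot pattern repeats as AAABBB (period 6), so there are 2 interleaved tracks.
Stream A: 15, 25, 35, 45, 55, 65, 75, 85, 95, 105, 115, 125 — arithmetic with common difference +10.
Stream B: 28, 22, 16, 10, 4, -2, -8, -14, -20, -26, -32, -38 — arithmetic with common difference −6.
Position 25 falls in stream A as its term 13, giving 135.

135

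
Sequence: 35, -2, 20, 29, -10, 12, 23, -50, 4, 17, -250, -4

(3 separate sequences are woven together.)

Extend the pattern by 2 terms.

11, -1250

Read the sequence 3 terms at a time; column i is its own pattern.
Subsequence A: 35, 29, 23, 17. Subtracting 6 each time.
Subsequence B: -2, -10, -50, -250. Geometric, ×5 each step.
Subsequence C: 20, 12, 4, -4. Arithmetic with common difference −8.
Term 13 comes from subsequence A (its 5th entry): 11.
Position 14 → subsequence B, term 5 = -1250.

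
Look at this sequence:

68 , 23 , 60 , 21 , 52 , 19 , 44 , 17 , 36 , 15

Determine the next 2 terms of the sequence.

28, 13

The terms cycle through 2 interleaved subsequences.
Stream A: 68, 60, 52, 44, 36 — arithmetic, step −8.
Stream B: 23, 21, 19, 17, 15 — subtracting 2 each time.
Position 11 → stream A, term 6 = 28.
Term 12 comes from stream B (its 6th entry): 13.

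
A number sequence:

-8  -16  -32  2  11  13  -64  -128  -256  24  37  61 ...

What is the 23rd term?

673

The slot pattern repeats as AAABBB (period 6), so there are 2 interleaved tracks.
Track A: -8, -16, -32, -64, -128, -256 (geometric with ratio 2).
Track B: 2, 11, 13, 24, 37, 61 (each term equals the sum of the previous two).
Position 23 falls in track B as its term 11, giving 673.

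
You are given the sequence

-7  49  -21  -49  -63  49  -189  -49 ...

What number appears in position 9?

-567

Taking every 2nd term gives 2 separate tracks.
Subsequence A: -7, -21, -63, -189 (multiplying by 3 each time).
Subsequence B: 49, -49, 49, -49 (alternating ±49).
Term 9 comes from subsequence A (its 5th entry): -567.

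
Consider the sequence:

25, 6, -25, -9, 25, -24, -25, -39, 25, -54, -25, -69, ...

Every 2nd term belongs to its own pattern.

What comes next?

25

Split by position mod 2 into 2 tracks.
Subsequence A: 25, -25, 25, -25, 25, -25 (the oscillation 25·(−1)^(n+1)).
Subsequence B: 6, -9, -24, -39, -54, -69 (subtracting 15 each time).
The 13th slot belongs to subsequence A; its 7th term is 25.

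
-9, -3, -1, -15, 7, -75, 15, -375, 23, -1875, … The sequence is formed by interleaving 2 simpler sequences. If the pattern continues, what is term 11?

31

Positions 1, 3, 5, … form one subsequence and positions 2, 4, 6, … form another.
Stream A: -9, -1, 7, 15, 23 — arithmetic, step +8.
Stream B: -3, -15, -75, -375, -1875 — multiplying by 5 each time.
Term 11 comes from stream A (its 6th entry): 31.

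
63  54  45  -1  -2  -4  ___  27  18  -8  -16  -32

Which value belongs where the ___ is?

36

The slot pattern repeats as AAABBB (period 6), so there are 2 interleaved tracks.
Track A: 63, 54, 45, ?, 27, 18 — arithmetic, step −9.
Track B: -1, -2, -4, -8, -16, -32 — multiplying by 2 each time.
So the missing entry in track A is 36.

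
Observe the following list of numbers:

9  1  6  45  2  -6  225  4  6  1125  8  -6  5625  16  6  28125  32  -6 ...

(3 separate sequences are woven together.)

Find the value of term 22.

The terms cycle through 3 interleaved subsequences.
Stream A is 9, 45, 225, 1125, 5625, 28125, which is geometric with ratio 5.
Stream B is 1, 2, 4, 8, 16, 32, which is powers of 2.
Stream C is 6, -6, 6, -6, 6, -6, which is oscillating between 6 and -6.
Position 22 falls in stream A as its term 8, giving 703125.

703125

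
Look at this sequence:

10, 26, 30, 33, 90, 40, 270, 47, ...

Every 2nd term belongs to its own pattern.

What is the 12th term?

61

The terms cycle through 2 interleaved subsequences.
Track A is 10, 30, 90, 270, which is geometric, ×3 each step.
Track B is 26, 33, 40, 47, which is arithmetic, step +7.
The 12th slot belongs to track B; its 6th term is 61.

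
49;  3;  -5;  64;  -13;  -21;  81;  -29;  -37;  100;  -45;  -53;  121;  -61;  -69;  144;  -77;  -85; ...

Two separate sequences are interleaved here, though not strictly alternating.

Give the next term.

Reading positions in blocks of 3 reveals the pattern ABB — 2 tracks woven together.
Subsequence A is 49, 64, 81, 100, 121, 144, which is perfect squares starting at 7².
Subsequence B is 3, -5, -13, -21, -29, -37, -45, -53, -61, -69, -77, -85, which is subtracting 8 each time.
Position 19 → subsequence A, term 7 = 169.

169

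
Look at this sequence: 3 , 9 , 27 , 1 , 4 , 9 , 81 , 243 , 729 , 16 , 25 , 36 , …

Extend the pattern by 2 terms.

2187, 6561

Positions follow the repeating pattern AAABBB; grouping by letter gives 2 tracks.
Subsequence A: 3, 9, 27, 81, 243, 729. Successive powers of 3.
Subsequence B: 1, 4, 9, 16, 25, 36. Perfect squares starting at 1².
Position 13 → subsequence A, term 7 = 2187.
Position 14 falls in subsequence A as its term 8, giving 6561.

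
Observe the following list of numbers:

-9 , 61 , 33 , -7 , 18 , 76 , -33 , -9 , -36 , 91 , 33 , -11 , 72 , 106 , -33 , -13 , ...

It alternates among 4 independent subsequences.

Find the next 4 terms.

The terms cycle through 4 interleaved subsequences.
Track A = -9, 18, -36, 72: geometric, ×-2 each step.
Track B = 61, 76, 91, 106: arithmetic with common difference +15.
Track C = 33, -33, 33, -33: alternating ±33.
Track D = -7, -9, -11, -13: linear: a_n = -5 − 2·n.
Position 17 falls in track A as its term 5, giving -144.
Term 18 comes from track B (its 5th entry): 121.
The 19th slot belongs to track C; its 5th term is 33.
The 20th slot belongs to track D; its 5th term is -15.

-144, 121, 33, -15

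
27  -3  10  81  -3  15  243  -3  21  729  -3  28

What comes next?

The terms cycle through 3 interleaved subsequences.
Track A is 27, 81, 243, 729, which is powers 3^3, 3^4, 3^5, ….
Track B is -3, -3, -3, -3, which is always -3.
Track C is 10, 15, 21, 28, which is the triangular numbers T_4, T_5, ….
Position 13 falls in track A as its term 5, giving 2187.

2187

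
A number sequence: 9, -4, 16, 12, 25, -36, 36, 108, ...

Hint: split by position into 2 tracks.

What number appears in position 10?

-324

Taking every 2nd term gives 2 separate tracks.
Track A: 9, 16, 25, 36 (the squares 3², 4², 5², …).
Track B: -4, 12, -36, 108 (multiplying by -3 each time).
Position 10 falls in track B as its term 5, giving -324.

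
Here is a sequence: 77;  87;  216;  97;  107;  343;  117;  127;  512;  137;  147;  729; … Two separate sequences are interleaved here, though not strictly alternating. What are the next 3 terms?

157, 167, 1000

The slot pattern repeats as AAB (period 3), so there are 2 interleaved tracks.
Track A: 77, 87, 97, 107, 117, 127, 137, 147 (arithmetic, step +10).
Track B: 216, 343, 512, 729 (the cubes 6³, 7³, 8³, …).
Position 13 falls in track A as its term 9, giving 157.
Position 14 falls in track A as its term 10, giving 167.
Position 15 → track B, term 5 = 1000.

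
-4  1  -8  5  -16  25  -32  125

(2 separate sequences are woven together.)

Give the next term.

-64

Positions 1, 3, 5, … form one subsequence and positions 2, 4, 6, … form another.
Stream A: -4, -8, -16, -32 — geometric with ratio 2.
Stream B: 1, 5, 25, 125 — powers of 5.
Position 9 falls in stream A as its term 5, giving -64.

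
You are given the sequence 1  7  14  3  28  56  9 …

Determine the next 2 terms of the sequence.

112, 224

The slot pattern repeats as ABB (period 3), so there are 2 interleaved tracks.
Subsequence A: 1, 3, 9 — successive powers of 3.
Subsequence B: 7, 14, 28, 56 — geometric, ×2 each step.
Term 8 comes from subsequence B (its 5th entry): 112.
Term 9 comes from subsequence B (its 6th entry): 224.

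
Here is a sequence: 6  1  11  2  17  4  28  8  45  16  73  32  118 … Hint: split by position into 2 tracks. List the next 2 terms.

64, 191

The terms cycle through 2 interleaved subsequences.
Track A: 6, 11, 17, 28, 45, 73, 118 (a Fibonacci-like recurrence a_n = a_{n-1} + a_{n-2}).
Track B: 1, 2, 4, 8, 16, 32 (powers 2^0, 2^1, 2^2, …).
The 14th slot belongs to track B; its 7th term is 64.
The 15th slot belongs to track A; its 8th term is 191.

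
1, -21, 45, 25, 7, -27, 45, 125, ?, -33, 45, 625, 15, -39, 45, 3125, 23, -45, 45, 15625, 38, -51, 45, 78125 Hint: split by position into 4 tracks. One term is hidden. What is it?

Split by position mod 4: positions 1, 5, 9, … form one track, and each other residue class forms its own.
Stream A: 1, 7, ?, 15, 23, 38. Each term equals the sum of the previous two.
Stream B: -21, -27, -33, -39, -45, -51. Arithmetic with common difference −6.
Stream C: 45, 45, 45, 45, 45, 45. Constant 45.
Stream D: 25, 125, 625, 3125, 15625, 78125. Successive powers of 5.
Filling stream A at index 3 by its rule yields 8.

8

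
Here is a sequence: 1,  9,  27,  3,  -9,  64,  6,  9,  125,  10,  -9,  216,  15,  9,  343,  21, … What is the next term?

-9

Read the sequence 3 terms at a time; column i is its own pattern.
Track A: 1, 3, 6, 10, 15, 21 — triangular numbers starting at T_1.
Track B: 9, -9, 9, -9, 9 — oscillating between 9 and -9.
Track C: 27, 64, 125, 216, 343 — perfect cubes starting at 3³.
Position 17 → track B, term 6 = -9.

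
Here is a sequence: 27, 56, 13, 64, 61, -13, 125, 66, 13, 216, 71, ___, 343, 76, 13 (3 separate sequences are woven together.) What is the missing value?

Read the sequence 3 terms at a time; column i is its own pattern.
Track A: 27, 64, 125, 216, 343. Consecutive cubes n³ from n = 3.
Track B: 56, 61, 66, 71, 76. Adding 5 each time.
Track C: 13, -13, 13, ?, 13. The oscillation 13·(−1)^(n+1).
So the missing entry in track C is -13.

-13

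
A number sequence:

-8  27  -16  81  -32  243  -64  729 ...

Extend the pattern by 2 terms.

Odd-indexed and even-indexed terms follow separate rules.
Subsequence A: -8, -16, -32, -64. Multiplying by 2 each time.
Subsequence B: 27, 81, 243, 729. Successive powers of 3.
Term 9 comes from subsequence A (its 5th entry): -128.
Term 10 comes from subsequence B (its 5th entry): 2187.

-128, 2187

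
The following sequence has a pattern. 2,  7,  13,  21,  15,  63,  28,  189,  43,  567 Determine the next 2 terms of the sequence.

71, 1701

Split by position mod 2 into 2 tracks.
Track A is 2, 13, 15, 28, 43, which is each term equals the sum of the previous two.
Track B is 7, 21, 63, 189, 567, which is geometric with ratio 3.
The 11th slot belongs to track A; its 6th term is 71.
Position 12 → track B, term 6 = 1701.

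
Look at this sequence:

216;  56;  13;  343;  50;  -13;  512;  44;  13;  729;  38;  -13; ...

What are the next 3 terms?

Split by position mod 3: positions 1, 4, 7, … form one track, and each other residue class forms its own.
Subsequence A: 216, 343, 512, 729 (the cubes 6³, 7³, 8³, …).
Subsequence B: 56, 50, 44, 38 (arithmetic, step −6).
Subsequence C: 13, -13, 13, -13 (oscillating between 13 and -13).
Position 13 falls in subsequence A as its term 5, giving 1000.
The 14th slot belongs to subsequence B; its 5th term is 32.
Position 15 falls in subsequence C as its term 5, giving 13.

1000, 32, 13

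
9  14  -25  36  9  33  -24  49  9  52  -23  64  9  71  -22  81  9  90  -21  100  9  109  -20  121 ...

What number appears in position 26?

The terms cycle through 4 interleaved subsequences.
Track A is 9, 9, 9, 9, 9, 9, which is constant 9.
Track B is 14, 33, 52, 71, 90, 109, which is linear: a_n = -5 + 19·n.
Track C is -25, -24, -23, -22, -21, -20, which is linear: a_n = -26 + n.
Track D is 36, 49, 64, 81, 100, 121, which is perfect squares starting at 6².
The 26th slot belongs to track B; its 7th term is 128.

128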